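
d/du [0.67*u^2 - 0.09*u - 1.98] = 1.34*u - 0.09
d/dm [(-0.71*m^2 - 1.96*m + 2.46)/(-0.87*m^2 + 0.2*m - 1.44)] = (-1.8472*m^2 + 6.3252*m + 2.3304)/(0.7569*m^4 - 0.348*m^3 + 2.5456*m^2 - 0.576*m + 2.0736)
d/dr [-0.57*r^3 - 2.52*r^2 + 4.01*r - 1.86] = -1.71*r^2 - 5.04*r + 4.01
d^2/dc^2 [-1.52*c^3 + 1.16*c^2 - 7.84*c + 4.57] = 2.32 - 9.12*c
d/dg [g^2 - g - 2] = 2*g - 1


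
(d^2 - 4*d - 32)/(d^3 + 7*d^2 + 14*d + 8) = (d - 8)/(d^2 + 3*d + 2)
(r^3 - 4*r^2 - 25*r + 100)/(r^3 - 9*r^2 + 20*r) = (r + 5)/r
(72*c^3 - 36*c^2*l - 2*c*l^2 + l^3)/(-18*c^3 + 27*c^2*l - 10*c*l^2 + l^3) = (-12*c^2 + 4*c*l + l^2)/(3*c^2 - 4*c*l + l^2)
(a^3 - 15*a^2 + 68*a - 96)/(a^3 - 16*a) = (a^2 - 11*a + 24)/(a*(a + 4))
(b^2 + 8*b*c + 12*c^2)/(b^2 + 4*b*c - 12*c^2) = (b + 2*c)/(b - 2*c)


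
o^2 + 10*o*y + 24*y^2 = (o + 4*y)*(o + 6*y)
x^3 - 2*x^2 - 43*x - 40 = (x - 8)*(x + 1)*(x + 5)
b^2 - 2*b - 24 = (b - 6)*(b + 4)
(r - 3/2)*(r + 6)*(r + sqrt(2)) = r^3 + sqrt(2)*r^2 + 9*r^2/2 - 9*r + 9*sqrt(2)*r/2 - 9*sqrt(2)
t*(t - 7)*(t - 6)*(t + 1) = t^4 - 12*t^3 + 29*t^2 + 42*t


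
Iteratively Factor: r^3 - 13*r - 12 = (r + 1)*(r^2 - r - 12) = (r - 4)*(r + 1)*(r + 3)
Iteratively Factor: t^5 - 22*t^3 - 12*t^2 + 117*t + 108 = (t - 3)*(t^4 + 3*t^3 - 13*t^2 - 51*t - 36) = (t - 3)*(t + 3)*(t^3 - 13*t - 12) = (t - 4)*(t - 3)*(t + 3)*(t^2 + 4*t + 3) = (t - 4)*(t - 3)*(t + 1)*(t + 3)*(t + 3)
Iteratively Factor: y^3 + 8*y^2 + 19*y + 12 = (y + 1)*(y^2 + 7*y + 12) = (y + 1)*(y + 4)*(y + 3)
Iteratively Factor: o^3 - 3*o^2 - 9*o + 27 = (o - 3)*(o^2 - 9) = (o - 3)*(o + 3)*(o - 3)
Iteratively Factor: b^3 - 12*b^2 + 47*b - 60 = (b - 4)*(b^2 - 8*b + 15) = (b - 4)*(b - 3)*(b - 5)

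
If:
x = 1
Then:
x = 1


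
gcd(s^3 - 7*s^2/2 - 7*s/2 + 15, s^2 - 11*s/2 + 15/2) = s^2 - 11*s/2 + 15/2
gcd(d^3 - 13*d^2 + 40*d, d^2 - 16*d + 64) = d - 8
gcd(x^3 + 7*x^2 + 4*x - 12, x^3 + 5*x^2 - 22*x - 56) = x + 2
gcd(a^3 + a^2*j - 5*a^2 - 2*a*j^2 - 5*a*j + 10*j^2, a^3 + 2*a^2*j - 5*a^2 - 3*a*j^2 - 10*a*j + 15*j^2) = a^2 - a*j - 5*a + 5*j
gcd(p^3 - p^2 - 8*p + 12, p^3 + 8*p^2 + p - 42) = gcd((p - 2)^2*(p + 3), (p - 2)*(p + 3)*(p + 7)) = p^2 + p - 6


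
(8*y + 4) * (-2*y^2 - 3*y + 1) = -16*y^3 - 32*y^2 - 4*y + 4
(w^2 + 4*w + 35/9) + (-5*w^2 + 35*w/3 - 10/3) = -4*w^2 + 47*w/3 + 5/9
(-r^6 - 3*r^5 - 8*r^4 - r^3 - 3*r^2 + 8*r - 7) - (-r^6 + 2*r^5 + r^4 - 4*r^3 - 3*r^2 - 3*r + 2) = -5*r^5 - 9*r^4 + 3*r^3 + 11*r - 9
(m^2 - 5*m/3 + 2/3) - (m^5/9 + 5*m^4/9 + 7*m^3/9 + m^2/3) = -m^5/9 - 5*m^4/9 - 7*m^3/9 + 2*m^2/3 - 5*m/3 + 2/3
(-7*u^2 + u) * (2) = -14*u^2 + 2*u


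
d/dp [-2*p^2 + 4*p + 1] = 4 - 4*p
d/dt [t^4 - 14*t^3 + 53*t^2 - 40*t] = 4*t^3 - 42*t^2 + 106*t - 40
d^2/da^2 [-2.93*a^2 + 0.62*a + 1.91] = -5.86000000000000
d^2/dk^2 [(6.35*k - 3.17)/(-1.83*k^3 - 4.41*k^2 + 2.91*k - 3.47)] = (-127.59309*k^5 - 180.086274*k^4 + 94.7034360000001*k^3 + 752.493276*k^2 + 218.168406*k - 171.572154)/(6.128487*k^9 + 44.305947*k^8 + 77.534172*k^7 - 20.279268*k^6 + 44.731602*k^5 + 203.614938*k^4 - 225.722772*k^3 + 247.454028*k^2 - 105.117057*k + 41.781923)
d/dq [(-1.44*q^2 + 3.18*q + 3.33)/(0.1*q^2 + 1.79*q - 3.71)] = (-2.8956*q^2 + 10.0188*q - 17.7585)/(0.01*q^4 + 0.358*q^3 + 2.4621*q^2 - 13.2818*q + 13.7641)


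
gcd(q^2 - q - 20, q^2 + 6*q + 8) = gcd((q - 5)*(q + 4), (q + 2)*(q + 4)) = q + 4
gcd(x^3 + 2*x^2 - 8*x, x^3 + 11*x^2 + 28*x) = x^2 + 4*x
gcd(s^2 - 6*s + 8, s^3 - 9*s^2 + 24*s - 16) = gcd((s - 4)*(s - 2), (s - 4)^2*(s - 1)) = s - 4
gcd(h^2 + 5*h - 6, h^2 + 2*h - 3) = h - 1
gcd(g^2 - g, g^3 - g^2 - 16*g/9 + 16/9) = g - 1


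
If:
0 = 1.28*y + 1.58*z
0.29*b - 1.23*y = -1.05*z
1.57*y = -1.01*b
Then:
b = 0.00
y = 0.00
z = 0.00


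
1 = 1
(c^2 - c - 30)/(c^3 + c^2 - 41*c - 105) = (c - 6)/(c^2 - 4*c - 21)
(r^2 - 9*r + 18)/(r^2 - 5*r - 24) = (-r^2 + 9*r - 18)/(-r^2 + 5*r + 24)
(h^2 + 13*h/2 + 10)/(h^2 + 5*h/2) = (h + 4)/h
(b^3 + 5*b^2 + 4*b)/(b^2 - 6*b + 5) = b*(b^2 + 5*b + 4)/(b^2 - 6*b + 5)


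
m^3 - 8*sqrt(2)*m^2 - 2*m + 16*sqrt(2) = (m - 8*sqrt(2))*(m - sqrt(2))*(m + sqrt(2))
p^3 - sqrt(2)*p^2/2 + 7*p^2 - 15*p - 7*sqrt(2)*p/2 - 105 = (p + 7)*(p - 3*sqrt(2))*(p + 5*sqrt(2)/2)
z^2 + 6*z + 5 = (z + 1)*(z + 5)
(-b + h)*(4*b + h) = -4*b^2 + 3*b*h + h^2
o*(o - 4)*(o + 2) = o^3 - 2*o^2 - 8*o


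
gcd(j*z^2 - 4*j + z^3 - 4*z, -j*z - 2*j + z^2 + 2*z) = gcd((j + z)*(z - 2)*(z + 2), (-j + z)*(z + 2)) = z + 2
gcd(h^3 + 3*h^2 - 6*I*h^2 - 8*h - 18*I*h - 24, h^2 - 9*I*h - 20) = h - 4*I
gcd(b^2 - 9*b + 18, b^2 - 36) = b - 6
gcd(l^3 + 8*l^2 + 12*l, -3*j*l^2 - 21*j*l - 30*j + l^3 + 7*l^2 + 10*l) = l + 2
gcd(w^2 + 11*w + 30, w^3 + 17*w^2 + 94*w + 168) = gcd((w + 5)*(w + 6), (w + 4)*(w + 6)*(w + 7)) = w + 6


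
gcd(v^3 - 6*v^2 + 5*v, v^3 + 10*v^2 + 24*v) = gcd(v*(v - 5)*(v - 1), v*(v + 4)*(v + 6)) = v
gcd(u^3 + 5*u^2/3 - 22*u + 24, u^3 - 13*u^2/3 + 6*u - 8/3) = u - 4/3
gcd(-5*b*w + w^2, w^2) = w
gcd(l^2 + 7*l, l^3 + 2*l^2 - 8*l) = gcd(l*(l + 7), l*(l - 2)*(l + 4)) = l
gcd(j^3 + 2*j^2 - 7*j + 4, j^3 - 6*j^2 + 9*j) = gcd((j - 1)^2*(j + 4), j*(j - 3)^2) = 1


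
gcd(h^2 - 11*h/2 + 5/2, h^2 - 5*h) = h - 5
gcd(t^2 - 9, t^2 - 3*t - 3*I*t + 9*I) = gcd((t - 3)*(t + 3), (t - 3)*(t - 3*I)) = t - 3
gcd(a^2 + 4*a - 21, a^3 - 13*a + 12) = a - 3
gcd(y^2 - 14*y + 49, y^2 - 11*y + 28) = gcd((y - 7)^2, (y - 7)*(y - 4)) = y - 7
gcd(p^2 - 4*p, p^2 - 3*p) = p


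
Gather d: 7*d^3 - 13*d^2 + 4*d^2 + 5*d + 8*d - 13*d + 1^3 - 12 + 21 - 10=7*d^3 - 9*d^2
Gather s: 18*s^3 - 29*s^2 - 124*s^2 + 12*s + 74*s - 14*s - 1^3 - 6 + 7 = 18*s^3 - 153*s^2 + 72*s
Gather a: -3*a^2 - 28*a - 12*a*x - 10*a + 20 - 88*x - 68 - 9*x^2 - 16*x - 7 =-3*a^2 + a*(-12*x - 38) - 9*x^2 - 104*x - 55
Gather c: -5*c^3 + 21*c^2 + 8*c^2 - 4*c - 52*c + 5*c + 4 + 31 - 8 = -5*c^3 + 29*c^2 - 51*c + 27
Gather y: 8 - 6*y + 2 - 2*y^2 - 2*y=-2*y^2 - 8*y + 10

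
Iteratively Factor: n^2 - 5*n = (n - 5)*(n)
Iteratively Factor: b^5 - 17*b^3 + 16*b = (b + 4)*(b^4 - 4*b^3 - b^2 + 4*b) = (b - 1)*(b + 4)*(b^3 - 3*b^2 - 4*b) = b*(b - 1)*(b + 4)*(b^2 - 3*b - 4) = b*(b - 1)*(b + 1)*(b + 4)*(b - 4)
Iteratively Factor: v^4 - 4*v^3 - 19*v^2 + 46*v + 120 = (v + 2)*(v^3 - 6*v^2 - 7*v + 60) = (v + 2)*(v + 3)*(v^2 - 9*v + 20) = (v - 4)*(v + 2)*(v + 3)*(v - 5)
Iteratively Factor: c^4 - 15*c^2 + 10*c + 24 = (c + 4)*(c^3 - 4*c^2 + c + 6) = (c - 2)*(c + 4)*(c^2 - 2*c - 3) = (c - 3)*(c - 2)*(c + 4)*(c + 1)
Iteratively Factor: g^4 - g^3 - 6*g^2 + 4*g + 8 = (g - 2)*(g^3 + g^2 - 4*g - 4) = (g - 2)*(g + 2)*(g^2 - g - 2) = (g - 2)*(g + 1)*(g + 2)*(g - 2)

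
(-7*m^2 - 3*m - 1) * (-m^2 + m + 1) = 7*m^4 - 4*m^3 - 9*m^2 - 4*m - 1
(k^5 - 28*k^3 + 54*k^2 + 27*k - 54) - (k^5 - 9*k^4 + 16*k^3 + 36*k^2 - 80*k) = 9*k^4 - 44*k^3 + 18*k^2 + 107*k - 54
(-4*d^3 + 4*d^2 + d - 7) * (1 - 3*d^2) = 12*d^5 - 12*d^4 - 7*d^3 + 25*d^2 + d - 7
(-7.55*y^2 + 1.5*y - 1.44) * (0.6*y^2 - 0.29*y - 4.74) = -4.53*y^4 + 3.0895*y^3 + 34.488*y^2 - 6.6924*y + 6.8256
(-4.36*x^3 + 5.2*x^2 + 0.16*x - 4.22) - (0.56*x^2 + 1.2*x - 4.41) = -4.36*x^3 + 4.64*x^2 - 1.04*x + 0.19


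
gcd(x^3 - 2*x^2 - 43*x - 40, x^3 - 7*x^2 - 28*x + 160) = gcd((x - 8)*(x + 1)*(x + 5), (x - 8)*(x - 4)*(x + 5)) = x^2 - 3*x - 40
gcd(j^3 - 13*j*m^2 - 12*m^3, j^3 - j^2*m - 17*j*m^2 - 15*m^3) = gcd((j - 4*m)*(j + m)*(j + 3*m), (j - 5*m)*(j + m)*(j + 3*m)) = j^2 + 4*j*m + 3*m^2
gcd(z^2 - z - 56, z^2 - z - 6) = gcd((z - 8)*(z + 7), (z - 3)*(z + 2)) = 1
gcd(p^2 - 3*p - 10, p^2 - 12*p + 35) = p - 5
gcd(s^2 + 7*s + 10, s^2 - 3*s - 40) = s + 5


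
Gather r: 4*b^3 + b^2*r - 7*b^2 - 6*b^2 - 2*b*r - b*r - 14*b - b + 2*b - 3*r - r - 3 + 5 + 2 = 4*b^3 - 13*b^2 - 13*b + r*(b^2 - 3*b - 4) + 4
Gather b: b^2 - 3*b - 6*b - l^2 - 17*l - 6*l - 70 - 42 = b^2 - 9*b - l^2 - 23*l - 112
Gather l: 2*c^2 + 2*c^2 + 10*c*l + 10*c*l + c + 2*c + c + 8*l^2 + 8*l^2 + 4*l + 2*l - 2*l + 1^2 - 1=4*c^2 + 4*c + 16*l^2 + l*(20*c + 4)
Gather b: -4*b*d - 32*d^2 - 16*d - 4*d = -4*b*d - 32*d^2 - 20*d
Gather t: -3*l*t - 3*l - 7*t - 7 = -3*l + t*(-3*l - 7) - 7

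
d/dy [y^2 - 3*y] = 2*y - 3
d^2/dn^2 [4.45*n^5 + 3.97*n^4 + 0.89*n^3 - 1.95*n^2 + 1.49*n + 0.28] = 89.0*n^3 + 47.64*n^2 + 5.34*n - 3.9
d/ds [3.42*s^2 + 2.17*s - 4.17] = 6.84*s + 2.17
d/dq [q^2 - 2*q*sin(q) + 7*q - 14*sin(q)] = -2*q*cos(q) + 2*q - 2*sin(q) - 14*cos(q) + 7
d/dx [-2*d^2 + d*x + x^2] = d + 2*x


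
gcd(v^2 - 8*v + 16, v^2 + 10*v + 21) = 1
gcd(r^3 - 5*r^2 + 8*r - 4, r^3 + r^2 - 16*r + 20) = r^2 - 4*r + 4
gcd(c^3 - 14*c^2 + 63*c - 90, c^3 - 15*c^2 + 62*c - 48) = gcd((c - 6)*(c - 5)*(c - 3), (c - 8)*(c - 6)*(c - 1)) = c - 6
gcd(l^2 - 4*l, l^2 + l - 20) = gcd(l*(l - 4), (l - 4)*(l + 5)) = l - 4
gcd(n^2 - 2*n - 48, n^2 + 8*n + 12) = n + 6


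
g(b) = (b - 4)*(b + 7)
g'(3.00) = 9.00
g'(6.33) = 15.66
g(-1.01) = -30.01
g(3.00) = -10.00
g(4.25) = 2.81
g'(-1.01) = 0.98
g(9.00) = 80.00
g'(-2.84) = -2.68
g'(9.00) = 21.00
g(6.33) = 31.06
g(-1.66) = -30.22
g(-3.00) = -28.00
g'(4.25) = 11.50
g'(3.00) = 9.00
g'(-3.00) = -3.00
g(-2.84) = -28.45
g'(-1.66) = -0.32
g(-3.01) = -27.97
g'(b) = 2*b + 3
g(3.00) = -10.00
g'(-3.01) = -3.02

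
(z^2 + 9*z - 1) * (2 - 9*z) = -9*z^3 - 79*z^2 + 27*z - 2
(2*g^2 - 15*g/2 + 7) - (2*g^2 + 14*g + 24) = -43*g/2 - 17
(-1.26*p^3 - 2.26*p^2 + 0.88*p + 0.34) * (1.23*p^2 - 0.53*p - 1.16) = -1.5498*p^5 - 2.112*p^4 + 3.7418*p^3 + 2.5734*p^2 - 1.201*p - 0.3944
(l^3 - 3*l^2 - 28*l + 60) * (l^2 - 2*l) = l^5 - 5*l^4 - 22*l^3 + 116*l^2 - 120*l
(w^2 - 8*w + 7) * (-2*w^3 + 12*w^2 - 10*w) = -2*w^5 + 28*w^4 - 120*w^3 + 164*w^2 - 70*w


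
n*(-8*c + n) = -8*c*n + n^2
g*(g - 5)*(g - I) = g^3 - 5*g^2 - I*g^2 + 5*I*g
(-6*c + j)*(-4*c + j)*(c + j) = 24*c^3 + 14*c^2*j - 9*c*j^2 + j^3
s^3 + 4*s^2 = s^2*(s + 4)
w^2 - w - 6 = (w - 3)*(w + 2)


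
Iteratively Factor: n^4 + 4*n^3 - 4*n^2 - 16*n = (n + 4)*(n^3 - 4*n) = (n + 2)*(n + 4)*(n^2 - 2*n) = n*(n + 2)*(n + 4)*(n - 2)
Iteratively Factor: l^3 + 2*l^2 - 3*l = (l)*(l^2 + 2*l - 3) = l*(l + 3)*(l - 1)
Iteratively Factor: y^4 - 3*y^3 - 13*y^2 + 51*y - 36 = (y - 3)*(y^3 - 13*y + 12) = (y - 3)*(y - 1)*(y^2 + y - 12) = (y - 3)^2*(y - 1)*(y + 4)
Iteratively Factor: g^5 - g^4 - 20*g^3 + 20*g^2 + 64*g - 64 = (g - 2)*(g^4 + g^3 - 18*g^2 - 16*g + 32) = (g - 4)*(g - 2)*(g^3 + 5*g^2 + 2*g - 8) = (g - 4)*(g - 2)*(g - 1)*(g^2 + 6*g + 8) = (g - 4)*(g - 2)*(g - 1)*(g + 4)*(g + 2)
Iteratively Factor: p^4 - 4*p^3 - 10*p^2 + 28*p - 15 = (p - 5)*(p^3 + p^2 - 5*p + 3) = (p - 5)*(p + 3)*(p^2 - 2*p + 1) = (p - 5)*(p - 1)*(p + 3)*(p - 1)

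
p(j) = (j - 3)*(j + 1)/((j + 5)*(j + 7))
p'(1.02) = 0.02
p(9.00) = 0.27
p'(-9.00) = 6.50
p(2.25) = -0.04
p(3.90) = 0.05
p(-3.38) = 2.59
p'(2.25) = 0.05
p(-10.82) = 6.10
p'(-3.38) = -3.81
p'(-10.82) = 1.58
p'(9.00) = 0.04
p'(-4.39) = -38.60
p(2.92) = -0.00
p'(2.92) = 0.05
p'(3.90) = 0.05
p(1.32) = -0.07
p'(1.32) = 0.03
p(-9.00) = 12.00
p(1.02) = -0.08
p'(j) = -(j - 3)*(j + 1)/((j + 5)*(j + 7)^2) - (j - 3)*(j + 1)/((j + 5)^2*(j + 7)) + (j - 3)/((j + 5)*(j + 7)) + (j + 1)/((j + 5)*(j + 7)) = 2*(7*j^2 + 38*j - 17)/(j^4 + 24*j^3 + 214*j^2 + 840*j + 1225)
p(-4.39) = 15.74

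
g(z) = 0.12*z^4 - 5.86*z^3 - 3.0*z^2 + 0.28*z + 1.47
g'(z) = 0.48*z^3 - 17.58*z^2 - 6.0*z + 0.28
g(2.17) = -69.27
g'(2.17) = -90.62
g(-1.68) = 21.27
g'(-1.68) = -41.53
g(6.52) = -1531.58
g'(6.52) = -653.13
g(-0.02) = 1.46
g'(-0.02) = 0.39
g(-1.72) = 22.98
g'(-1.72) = -43.85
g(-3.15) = 165.79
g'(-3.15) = -170.26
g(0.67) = -1.43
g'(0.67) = -11.49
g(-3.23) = 179.80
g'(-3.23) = -179.93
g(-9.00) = 4815.21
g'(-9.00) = -1719.62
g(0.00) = 1.47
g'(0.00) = 0.28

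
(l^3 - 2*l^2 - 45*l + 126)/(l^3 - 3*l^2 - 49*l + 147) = (l - 6)/(l - 7)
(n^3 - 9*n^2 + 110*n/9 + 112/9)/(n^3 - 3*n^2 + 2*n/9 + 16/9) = (n - 7)/(n - 1)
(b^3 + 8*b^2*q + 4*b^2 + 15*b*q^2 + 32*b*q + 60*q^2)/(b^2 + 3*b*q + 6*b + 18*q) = (b^2 + 5*b*q + 4*b + 20*q)/(b + 6)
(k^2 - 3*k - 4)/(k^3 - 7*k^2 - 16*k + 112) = (k + 1)/(k^2 - 3*k - 28)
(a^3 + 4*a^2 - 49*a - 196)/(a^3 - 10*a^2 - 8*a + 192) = (a^2 - 49)/(a^2 - 14*a + 48)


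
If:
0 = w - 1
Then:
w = 1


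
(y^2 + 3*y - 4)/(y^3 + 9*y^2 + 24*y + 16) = (y - 1)/(y^2 + 5*y + 4)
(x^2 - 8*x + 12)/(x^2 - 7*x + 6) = (x - 2)/(x - 1)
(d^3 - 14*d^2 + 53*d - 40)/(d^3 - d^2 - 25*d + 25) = (d - 8)/(d + 5)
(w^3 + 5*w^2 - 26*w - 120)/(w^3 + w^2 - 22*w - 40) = (w + 6)/(w + 2)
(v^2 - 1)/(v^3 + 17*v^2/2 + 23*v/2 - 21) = 2*(v + 1)/(2*v^2 + 19*v + 42)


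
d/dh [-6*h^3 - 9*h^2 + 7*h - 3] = -18*h^2 - 18*h + 7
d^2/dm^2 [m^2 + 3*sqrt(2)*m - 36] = 2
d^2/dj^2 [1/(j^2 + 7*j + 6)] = 2*(-j^2 - 7*j + (2*j + 7)^2 - 6)/(j^2 + 7*j + 6)^3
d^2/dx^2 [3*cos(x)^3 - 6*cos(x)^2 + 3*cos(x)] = -21*cos(x)/4 + 12*cos(2*x) - 27*cos(3*x)/4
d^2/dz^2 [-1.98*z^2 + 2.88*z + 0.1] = -3.96000000000000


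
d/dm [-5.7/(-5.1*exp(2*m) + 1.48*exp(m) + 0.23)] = (8.436 - 58.14*exp(m))*exp(m)/(-5.1*exp(2*m) + 1.48*exp(m) + 0.23)^2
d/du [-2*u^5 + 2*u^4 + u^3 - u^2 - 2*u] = -10*u^4 + 8*u^3 + 3*u^2 - 2*u - 2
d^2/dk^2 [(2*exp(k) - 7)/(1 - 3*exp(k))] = (57*exp(k) + 19)*exp(k)/(27*exp(3*k) - 27*exp(2*k) + 9*exp(k) - 1)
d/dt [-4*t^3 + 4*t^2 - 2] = 4*t*(2 - 3*t)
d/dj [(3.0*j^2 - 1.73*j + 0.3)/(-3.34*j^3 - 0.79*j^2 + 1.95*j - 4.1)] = (10.02*j^4 - 11.5564*j^3 + 7.4893*j^2 - 24.126*j + 6.508)/(11.1556*j^6 + 5.2772*j^5 - 12.4019*j^4 + 24.307*j^3 + 10.2805*j^2 - 15.99*j + 16.81)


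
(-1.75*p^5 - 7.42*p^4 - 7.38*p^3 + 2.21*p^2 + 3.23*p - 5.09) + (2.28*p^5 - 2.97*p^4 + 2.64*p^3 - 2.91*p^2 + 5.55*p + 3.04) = 0.53*p^5 - 10.39*p^4 - 4.74*p^3 - 0.7*p^2 + 8.78*p - 2.05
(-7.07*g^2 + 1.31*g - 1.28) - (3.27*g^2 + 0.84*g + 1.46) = -10.34*g^2 + 0.47*g - 2.74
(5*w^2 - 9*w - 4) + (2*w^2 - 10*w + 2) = 7*w^2 - 19*w - 2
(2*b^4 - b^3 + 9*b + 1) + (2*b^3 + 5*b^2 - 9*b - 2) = 2*b^4 + b^3 + 5*b^2 - 1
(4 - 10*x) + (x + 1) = 5 - 9*x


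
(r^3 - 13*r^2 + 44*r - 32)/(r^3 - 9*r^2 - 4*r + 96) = (r - 1)/(r + 3)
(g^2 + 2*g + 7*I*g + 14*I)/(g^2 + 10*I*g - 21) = (g + 2)/(g + 3*I)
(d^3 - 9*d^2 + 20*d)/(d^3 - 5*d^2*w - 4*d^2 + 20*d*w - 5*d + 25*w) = d*(4 - d)/(-d^2 + 5*d*w - d + 5*w)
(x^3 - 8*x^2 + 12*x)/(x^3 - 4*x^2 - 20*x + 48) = x/(x + 4)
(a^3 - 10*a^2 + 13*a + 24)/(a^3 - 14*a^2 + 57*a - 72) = (a + 1)/(a - 3)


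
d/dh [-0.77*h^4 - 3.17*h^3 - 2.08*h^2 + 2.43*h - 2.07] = -3.08*h^3 - 9.51*h^2 - 4.16*h + 2.43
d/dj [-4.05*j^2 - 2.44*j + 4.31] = -8.1*j - 2.44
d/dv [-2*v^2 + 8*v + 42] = 8 - 4*v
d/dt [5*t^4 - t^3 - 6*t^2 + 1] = t*(20*t^2 - 3*t - 12)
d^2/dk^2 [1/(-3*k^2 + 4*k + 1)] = 2*(-9*k^2 + 12*k + 4*(3*k - 2)^2 + 3)/(-3*k^2 + 4*k + 1)^3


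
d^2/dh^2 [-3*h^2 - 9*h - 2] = -6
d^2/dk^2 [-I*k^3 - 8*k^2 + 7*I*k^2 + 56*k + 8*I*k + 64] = -6*I*k - 16 + 14*I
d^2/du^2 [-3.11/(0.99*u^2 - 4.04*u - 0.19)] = (-6.096222*u^2 + 24.877512*u + 3.11*(1.98*u - 4.04)*(3.96*u - 8.08) + 1.169982)/(-0.99*u^2 + 4.04*u + 0.19)^3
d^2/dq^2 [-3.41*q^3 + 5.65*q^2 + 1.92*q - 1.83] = 11.3 - 20.46*q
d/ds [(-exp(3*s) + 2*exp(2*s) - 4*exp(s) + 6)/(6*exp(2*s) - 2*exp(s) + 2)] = (-3*exp(4*s) + 2*exp(3*s) + 7*exp(2*s) - 32*exp(s) + 2)*exp(s)/(2*(9*exp(4*s) - 6*exp(3*s) + 7*exp(2*s) - 2*exp(s) + 1))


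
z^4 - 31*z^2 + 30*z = z*(z - 5)*(z - 1)*(z + 6)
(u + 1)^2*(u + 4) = u^3 + 6*u^2 + 9*u + 4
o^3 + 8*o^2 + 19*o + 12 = (o + 1)*(o + 3)*(o + 4)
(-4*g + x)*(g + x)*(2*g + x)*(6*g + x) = -48*g^4 - 68*g^3*x - 16*g^2*x^2 + 5*g*x^3 + x^4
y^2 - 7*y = y*(y - 7)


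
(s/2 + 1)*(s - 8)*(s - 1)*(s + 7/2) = s^4/2 - 7*s^3/4 - 69*s^2/4 - 19*s/2 + 28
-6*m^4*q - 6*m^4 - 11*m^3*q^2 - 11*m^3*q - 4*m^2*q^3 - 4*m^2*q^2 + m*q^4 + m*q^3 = (-6*m + q)*(m + q)^2*(m*q + m)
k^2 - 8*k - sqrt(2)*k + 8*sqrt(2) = (k - 8)*(k - sqrt(2))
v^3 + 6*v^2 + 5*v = v*(v + 1)*(v + 5)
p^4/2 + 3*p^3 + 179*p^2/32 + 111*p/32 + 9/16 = (p/2 + 1)*(p + 1/4)*(p + 3/4)*(p + 3)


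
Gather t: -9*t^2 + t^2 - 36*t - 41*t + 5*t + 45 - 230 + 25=-8*t^2 - 72*t - 160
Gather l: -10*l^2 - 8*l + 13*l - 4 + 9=-10*l^2 + 5*l + 5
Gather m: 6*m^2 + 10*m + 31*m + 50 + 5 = 6*m^2 + 41*m + 55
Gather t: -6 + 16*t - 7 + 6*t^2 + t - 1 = 6*t^2 + 17*t - 14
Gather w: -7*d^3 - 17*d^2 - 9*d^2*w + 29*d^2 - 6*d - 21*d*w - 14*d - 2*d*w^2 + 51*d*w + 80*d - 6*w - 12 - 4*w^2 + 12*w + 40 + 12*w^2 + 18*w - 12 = -7*d^3 + 12*d^2 + 60*d + w^2*(8 - 2*d) + w*(-9*d^2 + 30*d + 24) + 16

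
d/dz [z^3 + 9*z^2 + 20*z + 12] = 3*z^2 + 18*z + 20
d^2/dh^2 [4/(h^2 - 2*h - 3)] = 8*(h^2 - 2*h - 4*(h - 1)^2 - 3)/(-h^2 + 2*h + 3)^3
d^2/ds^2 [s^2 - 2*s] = 2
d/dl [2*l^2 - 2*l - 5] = 4*l - 2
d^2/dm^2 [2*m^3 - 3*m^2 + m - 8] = 12*m - 6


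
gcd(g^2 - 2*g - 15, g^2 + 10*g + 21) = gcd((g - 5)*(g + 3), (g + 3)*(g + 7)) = g + 3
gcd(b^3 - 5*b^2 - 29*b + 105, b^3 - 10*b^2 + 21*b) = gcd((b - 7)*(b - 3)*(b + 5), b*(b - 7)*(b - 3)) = b^2 - 10*b + 21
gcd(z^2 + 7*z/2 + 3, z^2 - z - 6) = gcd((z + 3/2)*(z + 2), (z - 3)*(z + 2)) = z + 2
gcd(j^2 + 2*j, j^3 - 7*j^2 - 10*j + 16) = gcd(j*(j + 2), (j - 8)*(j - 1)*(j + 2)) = j + 2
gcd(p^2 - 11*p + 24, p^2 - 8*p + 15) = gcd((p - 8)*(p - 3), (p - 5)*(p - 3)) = p - 3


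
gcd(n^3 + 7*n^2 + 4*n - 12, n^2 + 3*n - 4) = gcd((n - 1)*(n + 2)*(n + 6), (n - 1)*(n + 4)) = n - 1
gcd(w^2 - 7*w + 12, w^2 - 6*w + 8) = w - 4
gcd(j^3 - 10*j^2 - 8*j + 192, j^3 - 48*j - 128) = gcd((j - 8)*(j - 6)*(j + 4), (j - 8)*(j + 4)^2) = j^2 - 4*j - 32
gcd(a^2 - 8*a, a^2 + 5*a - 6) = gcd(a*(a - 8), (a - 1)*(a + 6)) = 1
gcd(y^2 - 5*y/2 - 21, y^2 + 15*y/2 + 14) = y + 7/2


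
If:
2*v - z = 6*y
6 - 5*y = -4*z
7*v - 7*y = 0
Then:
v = 2/7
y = 2/7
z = -8/7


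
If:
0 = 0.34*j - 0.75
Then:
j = 2.21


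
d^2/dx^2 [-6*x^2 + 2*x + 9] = -12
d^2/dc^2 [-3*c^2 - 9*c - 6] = -6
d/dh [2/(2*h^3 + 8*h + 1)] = 4*(-3*h^2 - 4)/(2*h^3 + 8*h + 1)^2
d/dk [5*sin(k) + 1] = 5*cos(k)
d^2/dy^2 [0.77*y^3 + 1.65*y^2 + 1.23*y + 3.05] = 4.62*y + 3.3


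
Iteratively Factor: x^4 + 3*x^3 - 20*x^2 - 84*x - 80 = (x + 2)*(x^3 + x^2 - 22*x - 40) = (x + 2)*(x + 4)*(x^2 - 3*x - 10) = (x - 5)*(x + 2)*(x + 4)*(x + 2)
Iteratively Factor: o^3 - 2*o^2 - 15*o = (o + 3)*(o^2 - 5*o) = o*(o + 3)*(o - 5)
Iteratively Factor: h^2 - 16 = (h - 4)*(h + 4)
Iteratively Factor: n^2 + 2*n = (n + 2)*(n)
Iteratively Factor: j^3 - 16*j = (j)*(j^2 - 16) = j*(j + 4)*(j - 4)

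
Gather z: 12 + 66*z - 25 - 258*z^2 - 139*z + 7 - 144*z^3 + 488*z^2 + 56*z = -144*z^3 + 230*z^2 - 17*z - 6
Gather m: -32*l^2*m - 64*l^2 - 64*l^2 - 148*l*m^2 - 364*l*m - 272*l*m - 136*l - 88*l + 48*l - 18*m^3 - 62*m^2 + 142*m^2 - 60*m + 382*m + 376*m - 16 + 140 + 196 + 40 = -128*l^2 - 176*l - 18*m^3 + m^2*(80 - 148*l) + m*(-32*l^2 - 636*l + 698) + 360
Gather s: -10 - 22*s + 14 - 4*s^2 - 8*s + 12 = -4*s^2 - 30*s + 16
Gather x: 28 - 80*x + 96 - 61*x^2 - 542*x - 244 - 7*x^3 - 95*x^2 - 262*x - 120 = -7*x^3 - 156*x^2 - 884*x - 240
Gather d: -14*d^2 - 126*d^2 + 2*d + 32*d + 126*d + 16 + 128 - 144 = -140*d^2 + 160*d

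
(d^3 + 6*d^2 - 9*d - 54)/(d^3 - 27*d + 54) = (d + 3)/(d - 3)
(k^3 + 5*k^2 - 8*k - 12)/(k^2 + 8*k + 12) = (k^2 - k - 2)/(k + 2)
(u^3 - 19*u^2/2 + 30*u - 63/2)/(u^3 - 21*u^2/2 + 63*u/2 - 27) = (2*u^2 - 13*u + 21)/(2*u^2 - 15*u + 18)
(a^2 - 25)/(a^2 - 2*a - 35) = (a - 5)/(a - 7)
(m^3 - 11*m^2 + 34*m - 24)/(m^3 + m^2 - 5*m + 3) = (m^2 - 10*m + 24)/(m^2 + 2*m - 3)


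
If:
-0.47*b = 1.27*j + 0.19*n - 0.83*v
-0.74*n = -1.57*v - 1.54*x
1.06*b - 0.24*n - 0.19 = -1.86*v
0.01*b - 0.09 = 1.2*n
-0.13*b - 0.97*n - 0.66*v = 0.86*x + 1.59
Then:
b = -5.54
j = 4.19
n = -0.12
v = 3.24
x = -3.36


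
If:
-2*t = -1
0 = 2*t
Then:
No Solution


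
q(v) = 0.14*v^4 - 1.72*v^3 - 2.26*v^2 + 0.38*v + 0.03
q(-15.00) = 12378.33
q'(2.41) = -32.64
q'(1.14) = -10.65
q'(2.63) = -37.01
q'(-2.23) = -21.41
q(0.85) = -2.26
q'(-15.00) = -2982.82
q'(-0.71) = 0.79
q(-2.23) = 10.48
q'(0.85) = -6.85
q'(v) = 0.56*v^3 - 5.16*v^2 - 4.52*v + 0.38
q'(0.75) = -5.68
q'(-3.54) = -73.12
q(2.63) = -39.19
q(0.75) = -1.64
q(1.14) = -4.79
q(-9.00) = 1985.97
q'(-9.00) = -785.14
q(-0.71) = -0.73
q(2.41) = -31.53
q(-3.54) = 68.65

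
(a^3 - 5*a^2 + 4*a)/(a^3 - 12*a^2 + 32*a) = (a - 1)/(a - 8)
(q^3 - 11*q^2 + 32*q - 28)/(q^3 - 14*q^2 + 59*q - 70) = (q - 2)/(q - 5)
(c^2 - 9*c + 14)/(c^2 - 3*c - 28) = (c - 2)/(c + 4)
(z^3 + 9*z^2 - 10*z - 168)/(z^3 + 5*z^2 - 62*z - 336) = (z - 4)/(z - 8)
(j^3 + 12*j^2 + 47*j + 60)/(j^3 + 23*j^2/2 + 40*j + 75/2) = 2*(j^2 + 7*j + 12)/(2*j^2 + 13*j + 15)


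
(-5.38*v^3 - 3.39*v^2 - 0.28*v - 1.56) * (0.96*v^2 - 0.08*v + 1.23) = -5.1648*v^5 - 2.824*v^4 - 6.615*v^3 - 5.6449*v^2 - 0.2196*v - 1.9188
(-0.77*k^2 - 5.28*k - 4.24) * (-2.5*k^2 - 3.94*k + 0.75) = 1.925*k^4 + 16.2338*k^3 + 30.8257*k^2 + 12.7456*k - 3.18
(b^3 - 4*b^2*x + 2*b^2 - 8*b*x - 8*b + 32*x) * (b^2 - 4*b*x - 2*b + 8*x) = b^5 - 8*b^4*x + 16*b^3*x^2 - 12*b^3 + 96*b^2*x + 16*b^2 - 192*b*x^2 - 128*b*x + 256*x^2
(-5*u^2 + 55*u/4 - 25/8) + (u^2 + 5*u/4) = -4*u^2 + 15*u - 25/8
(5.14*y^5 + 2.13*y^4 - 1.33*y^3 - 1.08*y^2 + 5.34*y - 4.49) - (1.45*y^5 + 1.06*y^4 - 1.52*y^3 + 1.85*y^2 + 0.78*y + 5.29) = 3.69*y^5 + 1.07*y^4 + 0.19*y^3 - 2.93*y^2 + 4.56*y - 9.78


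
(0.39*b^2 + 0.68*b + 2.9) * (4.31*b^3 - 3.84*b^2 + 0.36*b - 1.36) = 1.6809*b^5 + 1.4332*b^4 + 10.0282*b^3 - 11.4216*b^2 + 0.1192*b - 3.944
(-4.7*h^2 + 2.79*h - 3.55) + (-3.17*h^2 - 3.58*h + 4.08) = -7.87*h^2 - 0.79*h + 0.53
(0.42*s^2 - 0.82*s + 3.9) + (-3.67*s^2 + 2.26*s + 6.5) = -3.25*s^2 + 1.44*s + 10.4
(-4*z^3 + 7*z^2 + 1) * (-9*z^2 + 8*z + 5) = 36*z^5 - 95*z^4 + 36*z^3 + 26*z^2 + 8*z + 5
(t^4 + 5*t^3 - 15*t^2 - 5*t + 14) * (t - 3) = t^5 + 2*t^4 - 30*t^3 + 40*t^2 + 29*t - 42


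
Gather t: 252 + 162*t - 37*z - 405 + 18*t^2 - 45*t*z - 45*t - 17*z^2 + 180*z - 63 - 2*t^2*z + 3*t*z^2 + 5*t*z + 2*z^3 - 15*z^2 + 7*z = t^2*(18 - 2*z) + t*(3*z^2 - 40*z + 117) + 2*z^3 - 32*z^2 + 150*z - 216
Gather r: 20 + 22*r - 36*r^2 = -36*r^2 + 22*r + 20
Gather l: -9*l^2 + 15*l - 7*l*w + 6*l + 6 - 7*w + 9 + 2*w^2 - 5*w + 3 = -9*l^2 + l*(21 - 7*w) + 2*w^2 - 12*w + 18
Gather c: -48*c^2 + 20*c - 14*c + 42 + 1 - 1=-48*c^2 + 6*c + 42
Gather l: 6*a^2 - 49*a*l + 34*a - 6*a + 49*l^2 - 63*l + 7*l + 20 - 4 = 6*a^2 + 28*a + 49*l^2 + l*(-49*a - 56) + 16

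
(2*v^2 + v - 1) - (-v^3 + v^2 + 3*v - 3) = v^3 + v^2 - 2*v + 2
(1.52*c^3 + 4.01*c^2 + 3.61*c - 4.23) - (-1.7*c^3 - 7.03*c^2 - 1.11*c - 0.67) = 3.22*c^3 + 11.04*c^2 + 4.72*c - 3.56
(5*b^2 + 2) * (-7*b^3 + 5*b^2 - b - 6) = -35*b^5 + 25*b^4 - 19*b^3 - 20*b^2 - 2*b - 12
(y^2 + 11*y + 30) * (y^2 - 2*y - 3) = y^4 + 9*y^3 + 5*y^2 - 93*y - 90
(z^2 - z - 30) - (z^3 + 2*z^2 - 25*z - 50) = -z^3 - z^2 + 24*z + 20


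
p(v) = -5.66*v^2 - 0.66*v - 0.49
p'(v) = -11.32*v - 0.66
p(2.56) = -39.27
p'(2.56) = -29.64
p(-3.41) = -64.05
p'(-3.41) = 37.94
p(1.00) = -6.81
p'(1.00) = -11.98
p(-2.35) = -30.20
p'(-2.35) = 25.94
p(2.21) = -29.59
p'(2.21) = -25.68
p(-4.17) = -96.16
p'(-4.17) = 46.54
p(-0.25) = -0.68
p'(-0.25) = 2.17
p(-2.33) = -29.68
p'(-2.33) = 25.72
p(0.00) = -0.49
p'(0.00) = -0.66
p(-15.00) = -1264.09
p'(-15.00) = 169.14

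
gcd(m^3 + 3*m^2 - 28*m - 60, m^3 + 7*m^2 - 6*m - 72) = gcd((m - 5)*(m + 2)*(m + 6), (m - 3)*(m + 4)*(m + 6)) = m + 6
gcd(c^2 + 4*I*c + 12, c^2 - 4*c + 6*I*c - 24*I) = c + 6*I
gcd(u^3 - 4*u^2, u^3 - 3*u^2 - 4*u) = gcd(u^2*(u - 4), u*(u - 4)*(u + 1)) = u^2 - 4*u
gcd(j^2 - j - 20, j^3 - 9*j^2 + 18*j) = 1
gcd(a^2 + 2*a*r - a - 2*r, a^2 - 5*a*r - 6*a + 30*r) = 1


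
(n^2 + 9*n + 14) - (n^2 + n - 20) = 8*n + 34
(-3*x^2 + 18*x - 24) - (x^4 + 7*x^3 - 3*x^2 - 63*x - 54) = -x^4 - 7*x^3 + 81*x + 30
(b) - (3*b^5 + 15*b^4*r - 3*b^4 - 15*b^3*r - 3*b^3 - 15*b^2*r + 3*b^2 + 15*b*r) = -3*b^5 - 15*b^4*r + 3*b^4 + 15*b^3*r + 3*b^3 + 15*b^2*r - 3*b^2 - 15*b*r + b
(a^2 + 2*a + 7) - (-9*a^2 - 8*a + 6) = 10*a^2 + 10*a + 1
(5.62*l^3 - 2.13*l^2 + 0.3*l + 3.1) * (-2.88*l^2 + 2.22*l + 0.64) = -16.1856*l^5 + 18.6108*l^4 - 1.9958*l^3 - 9.6252*l^2 + 7.074*l + 1.984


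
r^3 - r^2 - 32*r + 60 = (r - 5)*(r - 2)*(r + 6)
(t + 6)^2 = t^2 + 12*t + 36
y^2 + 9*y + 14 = (y + 2)*(y + 7)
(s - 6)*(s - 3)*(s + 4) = s^3 - 5*s^2 - 18*s + 72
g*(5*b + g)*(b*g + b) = 5*b^2*g^2 + 5*b^2*g + b*g^3 + b*g^2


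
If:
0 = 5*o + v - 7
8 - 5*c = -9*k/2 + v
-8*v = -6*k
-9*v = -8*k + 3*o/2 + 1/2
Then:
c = 862/295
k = 104/59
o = 67/59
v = 78/59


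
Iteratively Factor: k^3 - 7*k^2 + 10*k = (k)*(k^2 - 7*k + 10) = k*(k - 2)*(k - 5)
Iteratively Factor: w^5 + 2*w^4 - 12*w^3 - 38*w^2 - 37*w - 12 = (w + 3)*(w^4 - w^3 - 9*w^2 - 11*w - 4) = (w - 4)*(w + 3)*(w^3 + 3*w^2 + 3*w + 1) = (w - 4)*(w + 1)*(w + 3)*(w^2 + 2*w + 1) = (w - 4)*(w + 1)^2*(w + 3)*(w + 1)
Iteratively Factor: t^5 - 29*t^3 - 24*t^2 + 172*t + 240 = (t - 3)*(t^4 + 3*t^3 - 20*t^2 - 84*t - 80) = (t - 3)*(t + 4)*(t^3 - t^2 - 16*t - 20) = (t - 5)*(t - 3)*(t + 4)*(t^2 + 4*t + 4) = (t - 5)*(t - 3)*(t + 2)*(t + 4)*(t + 2)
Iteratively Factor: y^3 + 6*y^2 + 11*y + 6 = (y + 3)*(y^2 + 3*y + 2) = (y + 2)*(y + 3)*(y + 1)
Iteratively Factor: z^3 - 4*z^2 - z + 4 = (z - 1)*(z^2 - 3*z - 4) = (z - 4)*(z - 1)*(z + 1)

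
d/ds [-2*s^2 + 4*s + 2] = 4 - 4*s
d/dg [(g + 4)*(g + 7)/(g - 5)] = (g^2 - 10*g - 83)/(g^2 - 10*g + 25)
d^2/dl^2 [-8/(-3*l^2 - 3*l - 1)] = 48*(-3*l^2 - 3*l + 3*(2*l + 1)^2 - 1)/(3*l^2 + 3*l + 1)^3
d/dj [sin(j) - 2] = cos(j)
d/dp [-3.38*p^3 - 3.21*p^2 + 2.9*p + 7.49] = -10.14*p^2 - 6.42*p + 2.9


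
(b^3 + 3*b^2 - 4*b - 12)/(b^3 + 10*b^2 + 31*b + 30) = (b - 2)/(b + 5)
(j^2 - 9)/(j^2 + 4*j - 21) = (j + 3)/(j + 7)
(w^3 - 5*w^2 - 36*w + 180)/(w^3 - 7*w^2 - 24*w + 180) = (w^2 + w - 30)/(w^2 - w - 30)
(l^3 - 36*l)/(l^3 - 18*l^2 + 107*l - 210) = l*(l + 6)/(l^2 - 12*l + 35)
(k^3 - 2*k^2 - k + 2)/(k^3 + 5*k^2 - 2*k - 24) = (k^2 - 1)/(k^2 + 7*k + 12)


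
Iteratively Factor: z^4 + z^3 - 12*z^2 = (z)*(z^3 + z^2 - 12*z) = z*(z - 3)*(z^2 + 4*z) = z^2*(z - 3)*(z + 4)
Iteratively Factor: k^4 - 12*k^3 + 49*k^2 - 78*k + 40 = (k - 4)*(k^3 - 8*k^2 + 17*k - 10) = (k - 5)*(k - 4)*(k^2 - 3*k + 2) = (k - 5)*(k - 4)*(k - 1)*(k - 2)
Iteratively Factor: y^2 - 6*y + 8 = (y - 4)*(y - 2)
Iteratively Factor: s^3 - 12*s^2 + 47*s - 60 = (s - 5)*(s^2 - 7*s + 12) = (s - 5)*(s - 3)*(s - 4)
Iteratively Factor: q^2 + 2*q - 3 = (q - 1)*(q + 3)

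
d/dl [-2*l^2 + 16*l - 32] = 16 - 4*l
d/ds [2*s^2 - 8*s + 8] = 4*s - 8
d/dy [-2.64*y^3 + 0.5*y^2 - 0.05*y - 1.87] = -7.92*y^2 + 1.0*y - 0.05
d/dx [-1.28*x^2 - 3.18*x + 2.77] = -2.56*x - 3.18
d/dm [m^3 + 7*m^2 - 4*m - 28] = 3*m^2 + 14*m - 4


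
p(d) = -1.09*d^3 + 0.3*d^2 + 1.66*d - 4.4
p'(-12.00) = -476.42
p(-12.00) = 1902.40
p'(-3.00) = -29.57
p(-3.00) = 22.75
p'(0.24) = 1.62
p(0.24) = -4.00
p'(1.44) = -4.26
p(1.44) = -4.64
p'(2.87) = -23.55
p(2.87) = -22.93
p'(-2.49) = -20.11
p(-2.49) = 10.15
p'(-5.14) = -87.82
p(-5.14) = 143.01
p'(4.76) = -69.57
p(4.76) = -107.26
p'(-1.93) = -11.68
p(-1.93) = 1.35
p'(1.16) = -2.04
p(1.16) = -3.77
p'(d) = -3.27*d^2 + 0.6*d + 1.66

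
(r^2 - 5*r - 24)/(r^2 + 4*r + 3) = (r - 8)/(r + 1)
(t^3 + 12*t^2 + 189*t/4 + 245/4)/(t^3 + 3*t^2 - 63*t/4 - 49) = (t + 5)/(t - 4)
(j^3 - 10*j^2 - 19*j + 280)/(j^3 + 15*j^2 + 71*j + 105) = (j^2 - 15*j + 56)/(j^2 + 10*j + 21)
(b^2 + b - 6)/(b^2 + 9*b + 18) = (b - 2)/(b + 6)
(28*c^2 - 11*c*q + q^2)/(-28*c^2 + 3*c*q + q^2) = (-7*c + q)/(7*c + q)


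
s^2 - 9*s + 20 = (s - 5)*(s - 4)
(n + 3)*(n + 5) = n^2 + 8*n + 15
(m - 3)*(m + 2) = m^2 - m - 6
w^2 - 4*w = w*(w - 4)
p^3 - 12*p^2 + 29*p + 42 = (p - 7)*(p - 6)*(p + 1)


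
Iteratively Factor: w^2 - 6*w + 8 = (w - 4)*(w - 2)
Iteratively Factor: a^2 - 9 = (a - 3)*(a + 3)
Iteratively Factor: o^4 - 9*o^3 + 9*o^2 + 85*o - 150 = (o + 3)*(o^3 - 12*o^2 + 45*o - 50) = (o - 2)*(o + 3)*(o^2 - 10*o + 25) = (o - 5)*(o - 2)*(o + 3)*(o - 5)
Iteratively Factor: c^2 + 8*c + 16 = (c + 4)*(c + 4)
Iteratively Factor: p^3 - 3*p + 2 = (p + 2)*(p^2 - 2*p + 1) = (p - 1)*(p + 2)*(p - 1)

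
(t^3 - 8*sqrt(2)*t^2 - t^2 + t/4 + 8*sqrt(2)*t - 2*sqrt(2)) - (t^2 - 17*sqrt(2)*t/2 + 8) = t^3 - 8*sqrt(2)*t^2 - 2*t^2 + t/4 + 33*sqrt(2)*t/2 - 8 - 2*sqrt(2)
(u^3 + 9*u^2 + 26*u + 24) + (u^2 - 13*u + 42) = u^3 + 10*u^2 + 13*u + 66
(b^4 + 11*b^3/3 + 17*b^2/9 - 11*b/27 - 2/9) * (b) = b^5 + 11*b^4/3 + 17*b^3/9 - 11*b^2/27 - 2*b/9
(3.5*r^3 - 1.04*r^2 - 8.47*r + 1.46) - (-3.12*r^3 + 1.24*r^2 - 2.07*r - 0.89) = 6.62*r^3 - 2.28*r^2 - 6.4*r + 2.35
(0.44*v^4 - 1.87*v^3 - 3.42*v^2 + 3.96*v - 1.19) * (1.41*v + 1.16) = 0.6204*v^5 - 2.1263*v^4 - 6.9914*v^3 + 1.6164*v^2 + 2.9157*v - 1.3804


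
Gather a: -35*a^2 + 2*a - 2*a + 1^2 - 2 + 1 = -35*a^2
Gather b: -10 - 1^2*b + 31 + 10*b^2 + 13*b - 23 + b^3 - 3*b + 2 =b^3 + 10*b^2 + 9*b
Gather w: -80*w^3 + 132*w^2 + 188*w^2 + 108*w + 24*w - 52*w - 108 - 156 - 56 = -80*w^3 + 320*w^2 + 80*w - 320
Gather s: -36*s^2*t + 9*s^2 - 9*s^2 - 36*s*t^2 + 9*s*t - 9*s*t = -36*s^2*t - 36*s*t^2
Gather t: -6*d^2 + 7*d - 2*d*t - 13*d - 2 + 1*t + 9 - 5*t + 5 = -6*d^2 - 6*d + t*(-2*d - 4) + 12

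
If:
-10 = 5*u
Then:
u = -2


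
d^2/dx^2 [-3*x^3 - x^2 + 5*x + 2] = -18*x - 2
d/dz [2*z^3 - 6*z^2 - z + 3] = 6*z^2 - 12*z - 1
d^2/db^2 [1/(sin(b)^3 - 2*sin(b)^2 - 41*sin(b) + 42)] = (-9*sin(b)^5 + 13*sin(b)^4 + 91*sin(b)^3 + 191*sin(b)^2 - 2048*sin(b) - 3530)/((sin(b) - 7)^3*(sin(b) - 1)^2*(sin(b) + 6)^3)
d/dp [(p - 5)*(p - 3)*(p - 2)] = 3*p^2 - 20*p + 31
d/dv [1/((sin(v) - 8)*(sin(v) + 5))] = (3 - 2*sin(v))*cos(v)/((sin(v) - 8)^2*(sin(v) + 5)^2)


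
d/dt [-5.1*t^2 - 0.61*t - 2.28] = -10.2*t - 0.61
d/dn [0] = 0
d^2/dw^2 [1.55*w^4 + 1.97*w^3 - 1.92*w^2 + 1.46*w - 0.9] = 18.6*w^2 + 11.82*w - 3.84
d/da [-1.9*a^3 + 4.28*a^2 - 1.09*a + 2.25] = -5.7*a^2 + 8.56*a - 1.09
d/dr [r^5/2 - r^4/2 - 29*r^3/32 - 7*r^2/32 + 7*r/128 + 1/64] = 5*r^4/2 - 2*r^3 - 87*r^2/32 - 7*r/16 + 7/128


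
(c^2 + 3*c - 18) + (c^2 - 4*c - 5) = 2*c^2 - c - 23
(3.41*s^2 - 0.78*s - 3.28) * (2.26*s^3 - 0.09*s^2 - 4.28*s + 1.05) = 7.7066*s^5 - 2.0697*s^4 - 21.9374*s^3 + 7.2141*s^2 + 13.2194*s - 3.444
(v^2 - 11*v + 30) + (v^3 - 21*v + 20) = v^3 + v^2 - 32*v + 50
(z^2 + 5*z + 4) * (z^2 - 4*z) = z^4 + z^3 - 16*z^2 - 16*z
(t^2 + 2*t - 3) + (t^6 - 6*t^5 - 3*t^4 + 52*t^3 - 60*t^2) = t^6 - 6*t^5 - 3*t^4 + 52*t^3 - 59*t^2 + 2*t - 3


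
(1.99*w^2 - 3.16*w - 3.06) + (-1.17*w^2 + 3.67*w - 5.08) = 0.82*w^2 + 0.51*w - 8.14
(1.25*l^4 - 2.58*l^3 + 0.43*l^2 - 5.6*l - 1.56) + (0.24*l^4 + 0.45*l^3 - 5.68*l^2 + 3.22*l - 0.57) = 1.49*l^4 - 2.13*l^3 - 5.25*l^2 - 2.38*l - 2.13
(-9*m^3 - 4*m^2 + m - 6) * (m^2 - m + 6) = -9*m^5 + 5*m^4 - 49*m^3 - 31*m^2 + 12*m - 36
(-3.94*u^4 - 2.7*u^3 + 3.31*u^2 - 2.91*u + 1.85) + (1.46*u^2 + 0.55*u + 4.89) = -3.94*u^4 - 2.7*u^3 + 4.77*u^2 - 2.36*u + 6.74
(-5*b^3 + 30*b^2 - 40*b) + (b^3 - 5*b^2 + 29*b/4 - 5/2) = -4*b^3 + 25*b^2 - 131*b/4 - 5/2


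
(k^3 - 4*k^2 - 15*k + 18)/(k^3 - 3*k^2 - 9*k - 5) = (-k^3 + 4*k^2 + 15*k - 18)/(-k^3 + 3*k^2 + 9*k + 5)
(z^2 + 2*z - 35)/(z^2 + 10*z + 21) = (z - 5)/(z + 3)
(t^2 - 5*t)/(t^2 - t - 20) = t/(t + 4)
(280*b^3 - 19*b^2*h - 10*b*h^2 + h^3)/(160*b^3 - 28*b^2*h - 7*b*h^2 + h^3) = (7*b - h)/(4*b - h)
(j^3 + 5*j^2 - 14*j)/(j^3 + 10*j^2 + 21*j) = (j - 2)/(j + 3)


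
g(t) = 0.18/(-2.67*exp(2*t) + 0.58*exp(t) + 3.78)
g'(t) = 0.18*(5.34*exp(2*t) - 0.58*exp(t))/(-2.67*exp(2*t) + 0.58*exp(t) + 3.78)^2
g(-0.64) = 0.05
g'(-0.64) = 0.02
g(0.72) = -0.03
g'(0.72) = 0.10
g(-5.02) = 0.05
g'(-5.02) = -0.00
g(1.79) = -0.00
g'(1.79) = 0.00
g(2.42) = -0.00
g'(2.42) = 0.00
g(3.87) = -0.00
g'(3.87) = 0.00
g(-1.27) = 0.05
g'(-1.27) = 0.00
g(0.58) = -0.05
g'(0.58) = 0.21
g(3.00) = 0.00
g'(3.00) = 0.00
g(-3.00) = 0.05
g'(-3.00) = 0.00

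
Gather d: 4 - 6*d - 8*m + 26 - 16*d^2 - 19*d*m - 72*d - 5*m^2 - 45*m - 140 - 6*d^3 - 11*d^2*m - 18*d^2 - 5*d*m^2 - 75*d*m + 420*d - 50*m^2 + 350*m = -6*d^3 + d^2*(-11*m - 34) + d*(-5*m^2 - 94*m + 342) - 55*m^2 + 297*m - 110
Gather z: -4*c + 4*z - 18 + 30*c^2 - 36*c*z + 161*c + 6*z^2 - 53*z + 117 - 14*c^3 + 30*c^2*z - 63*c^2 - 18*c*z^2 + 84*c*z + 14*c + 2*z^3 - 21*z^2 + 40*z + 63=-14*c^3 - 33*c^2 + 171*c + 2*z^3 + z^2*(-18*c - 15) + z*(30*c^2 + 48*c - 9) + 162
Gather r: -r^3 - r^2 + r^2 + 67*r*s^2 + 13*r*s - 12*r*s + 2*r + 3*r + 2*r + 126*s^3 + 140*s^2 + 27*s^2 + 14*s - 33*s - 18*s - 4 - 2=-r^3 + r*(67*s^2 + s + 7) + 126*s^3 + 167*s^2 - 37*s - 6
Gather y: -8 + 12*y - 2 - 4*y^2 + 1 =-4*y^2 + 12*y - 9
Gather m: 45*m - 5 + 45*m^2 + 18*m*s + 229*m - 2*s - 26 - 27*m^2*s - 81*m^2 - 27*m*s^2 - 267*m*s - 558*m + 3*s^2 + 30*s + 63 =m^2*(-27*s - 36) + m*(-27*s^2 - 249*s - 284) + 3*s^2 + 28*s + 32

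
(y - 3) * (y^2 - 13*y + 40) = y^3 - 16*y^2 + 79*y - 120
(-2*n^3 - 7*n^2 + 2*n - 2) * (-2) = 4*n^3 + 14*n^2 - 4*n + 4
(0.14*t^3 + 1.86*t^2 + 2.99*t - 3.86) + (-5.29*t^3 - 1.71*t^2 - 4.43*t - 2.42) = -5.15*t^3 + 0.15*t^2 - 1.44*t - 6.28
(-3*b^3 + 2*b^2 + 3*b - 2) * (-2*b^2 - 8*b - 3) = 6*b^5 + 20*b^4 - 13*b^3 - 26*b^2 + 7*b + 6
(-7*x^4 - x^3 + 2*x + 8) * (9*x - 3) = -63*x^5 + 12*x^4 + 3*x^3 + 18*x^2 + 66*x - 24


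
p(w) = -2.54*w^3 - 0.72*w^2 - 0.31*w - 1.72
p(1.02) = -5.48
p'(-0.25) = -0.43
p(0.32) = -1.98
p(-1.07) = 0.90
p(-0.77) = -0.75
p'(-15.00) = -1693.21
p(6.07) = -598.20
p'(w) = -7.62*w^2 - 1.44*w - 0.31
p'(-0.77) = -3.72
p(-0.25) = -1.65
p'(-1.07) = -7.49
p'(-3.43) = -85.02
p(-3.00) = 61.31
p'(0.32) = -1.55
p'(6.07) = -289.81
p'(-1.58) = -17.06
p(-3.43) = 93.37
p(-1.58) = 6.99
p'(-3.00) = -64.57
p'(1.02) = -9.71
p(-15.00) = 8413.43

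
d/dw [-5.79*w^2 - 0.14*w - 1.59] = -11.58*w - 0.14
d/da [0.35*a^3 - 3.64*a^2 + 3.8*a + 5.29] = 1.05*a^2 - 7.28*a + 3.8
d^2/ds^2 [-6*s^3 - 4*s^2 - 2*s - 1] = -36*s - 8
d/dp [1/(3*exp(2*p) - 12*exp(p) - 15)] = 2*(2 - exp(p))*exp(p)/(3*(-exp(2*p) + 4*exp(p) + 5)^2)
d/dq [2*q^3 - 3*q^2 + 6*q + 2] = 6*q^2 - 6*q + 6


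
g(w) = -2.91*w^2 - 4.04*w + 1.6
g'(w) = -5.82*w - 4.04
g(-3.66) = -22.59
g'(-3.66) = 17.26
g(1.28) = -8.34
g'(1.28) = -11.49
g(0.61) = -1.95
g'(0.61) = -7.59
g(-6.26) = -87.15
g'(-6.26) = 32.39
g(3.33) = -44.12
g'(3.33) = -23.42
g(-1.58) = 0.72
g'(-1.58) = 5.16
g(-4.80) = -46.05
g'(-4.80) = 23.90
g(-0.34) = 2.64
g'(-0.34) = -2.06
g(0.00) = 1.60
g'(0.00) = -4.04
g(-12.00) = -368.96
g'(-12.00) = 65.80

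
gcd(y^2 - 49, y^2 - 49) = y^2 - 49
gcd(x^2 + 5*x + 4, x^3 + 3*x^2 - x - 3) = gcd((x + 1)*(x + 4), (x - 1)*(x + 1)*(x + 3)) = x + 1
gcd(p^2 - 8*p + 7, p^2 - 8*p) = 1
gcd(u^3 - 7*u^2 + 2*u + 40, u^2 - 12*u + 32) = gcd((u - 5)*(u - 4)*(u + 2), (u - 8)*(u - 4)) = u - 4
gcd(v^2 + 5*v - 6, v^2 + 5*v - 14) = 1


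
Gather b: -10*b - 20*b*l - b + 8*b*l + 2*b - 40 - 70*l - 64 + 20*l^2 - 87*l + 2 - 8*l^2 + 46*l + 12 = b*(-12*l - 9) + 12*l^2 - 111*l - 90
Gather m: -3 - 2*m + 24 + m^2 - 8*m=m^2 - 10*m + 21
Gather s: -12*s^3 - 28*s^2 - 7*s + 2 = -12*s^3 - 28*s^2 - 7*s + 2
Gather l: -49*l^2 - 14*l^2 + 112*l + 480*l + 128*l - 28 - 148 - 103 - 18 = -63*l^2 + 720*l - 297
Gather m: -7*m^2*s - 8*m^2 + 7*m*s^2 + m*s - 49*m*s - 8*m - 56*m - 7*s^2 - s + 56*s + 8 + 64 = m^2*(-7*s - 8) + m*(7*s^2 - 48*s - 64) - 7*s^2 + 55*s + 72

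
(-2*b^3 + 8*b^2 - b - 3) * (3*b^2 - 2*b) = -6*b^5 + 28*b^4 - 19*b^3 - 7*b^2 + 6*b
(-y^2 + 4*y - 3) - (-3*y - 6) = -y^2 + 7*y + 3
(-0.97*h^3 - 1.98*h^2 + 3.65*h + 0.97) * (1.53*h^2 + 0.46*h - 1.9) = -1.4841*h^5 - 3.4756*h^4 + 6.5167*h^3 + 6.9251*h^2 - 6.4888*h - 1.843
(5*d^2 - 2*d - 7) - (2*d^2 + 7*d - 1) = 3*d^2 - 9*d - 6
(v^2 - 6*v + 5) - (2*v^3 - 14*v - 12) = -2*v^3 + v^2 + 8*v + 17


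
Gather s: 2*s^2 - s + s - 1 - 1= 2*s^2 - 2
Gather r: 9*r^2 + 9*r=9*r^2 + 9*r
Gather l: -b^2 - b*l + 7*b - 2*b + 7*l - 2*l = -b^2 + 5*b + l*(5 - b)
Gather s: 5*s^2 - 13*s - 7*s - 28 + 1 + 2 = 5*s^2 - 20*s - 25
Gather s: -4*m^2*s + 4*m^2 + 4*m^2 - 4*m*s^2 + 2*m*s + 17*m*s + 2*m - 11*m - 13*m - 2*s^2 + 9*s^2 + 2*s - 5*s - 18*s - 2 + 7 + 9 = 8*m^2 - 22*m + s^2*(7 - 4*m) + s*(-4*m^2 + 19*m - 21) + 14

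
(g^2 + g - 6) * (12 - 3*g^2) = -3*g^4 - 3*g^3 + 30*g^2 + 12*g - 72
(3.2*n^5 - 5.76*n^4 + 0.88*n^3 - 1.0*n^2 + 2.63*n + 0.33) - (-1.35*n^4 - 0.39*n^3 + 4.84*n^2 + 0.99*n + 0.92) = 3.2*n^5 - 4.41*n^4 + 1.27*n^3 - 5.84*n^2 + 1.64*n - 0.59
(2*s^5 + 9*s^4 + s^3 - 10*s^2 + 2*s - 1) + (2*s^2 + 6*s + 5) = 2*s^5 + 9*s^4 + s^3 - 8*s^2 + 8*s + 4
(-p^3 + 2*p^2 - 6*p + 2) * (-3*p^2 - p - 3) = 3*p^5 - 5*p^4 + 19*p^3 - 6*p^2 + 16*p - 6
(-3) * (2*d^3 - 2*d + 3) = -6*d^3 + 6*d - 9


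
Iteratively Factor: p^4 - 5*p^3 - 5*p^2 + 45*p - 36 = (p - 4)*(p^3 - p^2 - 9*p + 9) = (p - 4)*(p - 3)*(p^2 + 2*p - 3) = (p - 4)*(p - 3)*(p + 3)*(p - 1)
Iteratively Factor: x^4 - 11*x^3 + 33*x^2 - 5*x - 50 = (x + 1)*(x^3 - 12*x^2 + 45*x - 50) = (x - 5)*(x + 1)*(x^2 - 7*x + 10) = (x - 5)^2*(x + 1)*(x - 2)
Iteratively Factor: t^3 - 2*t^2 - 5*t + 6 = (t - 1)*(t^2 - t - 6) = (t - 3)*(t - 1)*(t + 2)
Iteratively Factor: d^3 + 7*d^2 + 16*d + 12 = (d + 2)*(d^2 + 5*d + 6) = (d + 2)*(d + 3)*(d + 2)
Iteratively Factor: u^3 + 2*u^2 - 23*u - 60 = (u + 4)*(u^2 - 2*u - 15) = (u - 5)*(u + 4)*(u + 3)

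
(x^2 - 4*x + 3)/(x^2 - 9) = (x - 1)/(x + 3)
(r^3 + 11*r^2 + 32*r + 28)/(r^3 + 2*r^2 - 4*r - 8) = (r + 7)/(r - 2)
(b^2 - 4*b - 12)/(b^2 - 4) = (b - 6)/(b - 2)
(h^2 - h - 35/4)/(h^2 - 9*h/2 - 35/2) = (h - 7/2)/(h - 7)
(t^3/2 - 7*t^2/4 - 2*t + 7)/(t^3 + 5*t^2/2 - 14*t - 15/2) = (2*t^3 - 7*t^2 - 8*t + 28)/(2*(2*t^3 + 5*t^2 - 28*t - 15))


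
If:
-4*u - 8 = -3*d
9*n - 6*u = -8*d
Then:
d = 4*u/3 + 8/3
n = -14*u/27 - 64/27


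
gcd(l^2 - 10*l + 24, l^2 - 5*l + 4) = l - 4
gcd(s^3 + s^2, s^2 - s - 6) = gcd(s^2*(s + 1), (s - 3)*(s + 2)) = 1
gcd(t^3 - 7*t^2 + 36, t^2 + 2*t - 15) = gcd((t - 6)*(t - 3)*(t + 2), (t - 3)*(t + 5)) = t - 3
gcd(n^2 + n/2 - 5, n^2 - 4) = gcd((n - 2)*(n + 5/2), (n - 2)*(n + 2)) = n - 2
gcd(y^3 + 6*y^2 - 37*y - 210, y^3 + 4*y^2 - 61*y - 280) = y^2 + 12*y + 35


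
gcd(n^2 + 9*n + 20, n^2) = 1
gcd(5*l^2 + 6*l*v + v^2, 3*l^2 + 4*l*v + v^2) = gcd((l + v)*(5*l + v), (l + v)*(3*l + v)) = l + v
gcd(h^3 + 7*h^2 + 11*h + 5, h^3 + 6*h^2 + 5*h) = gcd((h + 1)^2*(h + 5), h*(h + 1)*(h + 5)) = h^2 + 6*h + 5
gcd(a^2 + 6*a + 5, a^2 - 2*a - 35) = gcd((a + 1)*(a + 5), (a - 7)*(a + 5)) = a + 5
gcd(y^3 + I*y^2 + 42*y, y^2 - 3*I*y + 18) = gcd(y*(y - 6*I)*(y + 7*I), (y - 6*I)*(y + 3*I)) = y - 6*I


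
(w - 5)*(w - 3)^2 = w^3 - 11*w^2 + 39*w - 45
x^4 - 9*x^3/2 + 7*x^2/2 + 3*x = x*(x - 3)*(x - 2)*(x + 1/2)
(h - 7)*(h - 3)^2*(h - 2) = h^4 - 15*h^3 + 77*h^2 - 165*h + 126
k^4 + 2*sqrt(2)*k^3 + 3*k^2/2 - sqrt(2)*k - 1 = (k - sqrt(2)/2)*(k + sqrt(2)/2)*(k + sqrt(2))^2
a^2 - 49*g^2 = (a - 7*g)*(a + 7*g)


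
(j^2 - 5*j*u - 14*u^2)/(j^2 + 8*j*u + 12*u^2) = (j - 7*u)/(j + 6*u)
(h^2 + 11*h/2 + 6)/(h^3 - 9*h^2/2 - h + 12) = (h + 4)/(h^2 - 6*h + 8)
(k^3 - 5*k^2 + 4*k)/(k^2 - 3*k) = (k^2 - 5*k + 4)/(k - 3)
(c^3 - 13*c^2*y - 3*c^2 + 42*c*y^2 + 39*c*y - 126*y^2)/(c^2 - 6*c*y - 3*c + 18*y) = c - 7*y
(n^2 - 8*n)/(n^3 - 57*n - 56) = n/(n^2 + 8*n + 7)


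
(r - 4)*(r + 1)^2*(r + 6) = r^4 + 4*r^3 - 19*r^2 - 46*r - 24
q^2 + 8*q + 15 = (q + 3)*(q + 5)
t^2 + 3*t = t*(t + 3)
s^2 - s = s*(s - 1)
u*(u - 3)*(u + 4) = u^3 + u^2 - 12*u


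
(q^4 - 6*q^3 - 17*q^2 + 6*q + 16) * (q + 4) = q^5 - 2*q^4 - 41*q^3 - 62*q^2 + 40*q + 64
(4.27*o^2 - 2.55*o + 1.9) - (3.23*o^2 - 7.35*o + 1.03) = 1.04*o^2 + 4.8*o + 0.87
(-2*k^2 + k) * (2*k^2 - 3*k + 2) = -4*k^4 + 8*k^3 - 7*k^2 + 2*k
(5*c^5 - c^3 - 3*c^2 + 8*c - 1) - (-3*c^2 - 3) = 5*c^5 - c^3 + 8*c + 2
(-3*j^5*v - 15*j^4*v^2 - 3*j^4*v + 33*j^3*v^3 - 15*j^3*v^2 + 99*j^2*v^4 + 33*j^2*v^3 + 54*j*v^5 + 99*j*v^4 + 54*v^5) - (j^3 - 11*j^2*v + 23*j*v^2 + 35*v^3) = -3*j^5*v - 15*j^4*v^2 - 3*j^4*v + 33*j^3*v^3 - 15*j^3*v^2 - j^3 + 99*j^2*v^4 + 33*j^2*v^3 + 11*j^2*v + 54*j*v^5 + 99*j*v^4 - 23*j*v^2 + 54*v^5 - 35*v^3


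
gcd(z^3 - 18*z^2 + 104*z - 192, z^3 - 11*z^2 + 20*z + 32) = z^2 - 12*z + 32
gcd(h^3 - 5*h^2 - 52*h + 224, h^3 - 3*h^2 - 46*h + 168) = h^2 + 3*h - 28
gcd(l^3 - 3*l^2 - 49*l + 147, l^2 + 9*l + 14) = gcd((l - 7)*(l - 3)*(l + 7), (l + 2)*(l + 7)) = l + 7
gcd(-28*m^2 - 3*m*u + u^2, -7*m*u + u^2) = -7*m + u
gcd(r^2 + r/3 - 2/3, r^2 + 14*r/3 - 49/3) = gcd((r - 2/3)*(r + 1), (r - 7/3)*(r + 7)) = 1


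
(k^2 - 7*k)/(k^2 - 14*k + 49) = k/(k - 7)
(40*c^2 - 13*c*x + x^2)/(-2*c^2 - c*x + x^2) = (-40*c^2 + 13*c*x - x^2)/(2*c^2 + c*x - x^2)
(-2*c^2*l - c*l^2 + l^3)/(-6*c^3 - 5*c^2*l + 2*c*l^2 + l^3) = l/(3*c + l)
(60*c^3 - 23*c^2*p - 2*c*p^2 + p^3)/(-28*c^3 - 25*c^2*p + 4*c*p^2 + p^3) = (-15*c^2 + 2*c*p + p^2)/(7*c^2 + 8*c*p + p^2)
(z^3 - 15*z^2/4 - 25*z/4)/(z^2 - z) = (4*z^2 - 15*z - 25)/(4*(z - 1))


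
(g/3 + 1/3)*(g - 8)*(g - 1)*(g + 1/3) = g^4/3 - 23*g^3/9 - 11*g^2/9 + 23*g/9 + 8/9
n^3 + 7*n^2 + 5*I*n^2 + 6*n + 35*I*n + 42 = (n + 7)*(n - I)*(n + 6*I)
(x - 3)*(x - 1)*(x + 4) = x^3 - 13*x + 12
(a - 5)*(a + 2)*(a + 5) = a^3 + 2*a^2 - 25*a - 50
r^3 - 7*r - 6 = (r - 3)*(r + 1)*(r + 2)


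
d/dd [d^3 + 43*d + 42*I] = 3*d^2 + 43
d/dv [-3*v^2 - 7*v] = -6*v - 7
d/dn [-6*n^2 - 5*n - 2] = -12*n - 5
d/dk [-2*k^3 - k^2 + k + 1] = -6*k^2 - 2*k + 1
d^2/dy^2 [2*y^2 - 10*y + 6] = 4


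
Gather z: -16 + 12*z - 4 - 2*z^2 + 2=-2*z^2 + 12*z - 18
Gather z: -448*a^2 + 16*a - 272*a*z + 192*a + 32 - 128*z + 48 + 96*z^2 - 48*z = -448*a^2 + 208*a + 96*z^2 + z*(-272*a - 176) + 80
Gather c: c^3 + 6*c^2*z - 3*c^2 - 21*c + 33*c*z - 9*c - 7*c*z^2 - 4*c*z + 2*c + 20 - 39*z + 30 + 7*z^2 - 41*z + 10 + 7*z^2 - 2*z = c^3 + c^2*(6*z - 3) + c*(-7*z^2 + 29*z - 28) + 14*z^2 - 82*z + 60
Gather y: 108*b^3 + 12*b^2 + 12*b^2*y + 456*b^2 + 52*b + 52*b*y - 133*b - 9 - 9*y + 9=108*b^3 + 468*b^2 - 81*b + y*(12*b^2 + 52*b - 9)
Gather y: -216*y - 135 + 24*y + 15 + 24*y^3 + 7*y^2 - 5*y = 24*y^3 + 7*y^2 - 197*y - 120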